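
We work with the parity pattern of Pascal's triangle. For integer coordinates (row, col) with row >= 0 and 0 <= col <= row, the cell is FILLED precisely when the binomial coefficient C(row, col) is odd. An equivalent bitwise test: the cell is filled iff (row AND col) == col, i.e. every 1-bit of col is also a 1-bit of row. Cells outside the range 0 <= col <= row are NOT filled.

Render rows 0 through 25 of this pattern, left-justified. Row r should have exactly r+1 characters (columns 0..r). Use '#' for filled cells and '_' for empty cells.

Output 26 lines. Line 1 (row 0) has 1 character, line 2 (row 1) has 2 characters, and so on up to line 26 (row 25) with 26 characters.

r0=0: #
r1=1: ##
r2=10: #_#
r3=11: ####
r4=100: #___#
r5=101: ##__##
r6=110: #_#_#_#
r7=111: ########
r8=1000: #_______#
r9=1001: ##______##
r10=1010: #_#_____#_#
r11=1011: ####____####
r12=1100: #___#___#___#
r13=1101: ##__##__##__##
r14=1110: #_#_#_#_#_#_#_#
r15=1111: ################
r16=10000: #_______________#
r17=10001: ##______________##
r18=10010: #_#_____________#_#
r19=10011: ####____________####
r20=10100: #___#___________#___#
r21=10101: ##__##__________##__##
r22=10110: #_#_#_#_________#_#_#_#
r23=10111: ########________########
r24=11000: #_______#_______#_______#
r25=11001: ##______##______##______##

Answer: #
##
#_#
####
#___#
##__##
#_#_#_#
########
#_______#
##______##
#_#_____#_#
####____####
#___#___#___#
##__##__##__##
#_#_#_#_#_#_#_#
################
#_______________#
##______________##
#_#_____________#_#
####____________####
#___#___________#___#
##__##__________##__##
#_#_#_#_________#_#_#_#
########________########
#_______#_______#_______#
##______##______##______##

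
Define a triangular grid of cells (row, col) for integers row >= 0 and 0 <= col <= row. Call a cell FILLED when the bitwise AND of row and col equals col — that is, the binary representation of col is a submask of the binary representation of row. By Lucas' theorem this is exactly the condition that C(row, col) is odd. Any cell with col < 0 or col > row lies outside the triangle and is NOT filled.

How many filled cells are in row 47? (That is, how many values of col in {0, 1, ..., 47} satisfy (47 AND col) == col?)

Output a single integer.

Answer: 32

Derivation:
47 in binary = 101111
popcount(47) = number of 1-bits in 101111 = 5
A col c satisfies (47 AND c) == c iff every set bit of c is also set in 47; each of the 5 set bits of 47 can independently be on or off in c.
count = 2^5 = 32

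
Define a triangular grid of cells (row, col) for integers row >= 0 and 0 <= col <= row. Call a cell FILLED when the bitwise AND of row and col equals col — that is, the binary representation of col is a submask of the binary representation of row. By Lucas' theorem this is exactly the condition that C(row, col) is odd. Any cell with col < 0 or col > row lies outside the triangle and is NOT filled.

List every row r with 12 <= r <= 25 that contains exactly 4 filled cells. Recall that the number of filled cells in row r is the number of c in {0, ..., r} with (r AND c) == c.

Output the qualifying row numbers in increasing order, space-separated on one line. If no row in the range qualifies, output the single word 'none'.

Answer: 12 17 18 20 24

Derivation:
Row r has 2^popcount(r) filled cells, so we need popcount(r) = log2(4) = 2.
Scan r = 12..25 and keep those with exactly 2 one-bits:
r=12=1100 popcount=2 -> KEEP
r=13=1101 popcount=3 -> skip
r=14=1110 popcount=3 -> skip
r=15=1111 popcount=4 -> skip
r=16=10000 popcount=1 -> skip
r=17=10001 popcount=2 -> KEEP
r=18=10010 popcount=2 -> KEEP
r=19=10011 popcount=3 -> skip
r=20=10100 popcount=2 -> KEEP
r=21=10101 popcount=3 -> skip
r=22=10110 popcount=3 -> skip
r=23=10111 popcount=4 -> skip
r=24=11000 popcount=2 -> KEEP
r=25=11001 popcount=3 -> skip
Kept rows: 12 17 18 20 24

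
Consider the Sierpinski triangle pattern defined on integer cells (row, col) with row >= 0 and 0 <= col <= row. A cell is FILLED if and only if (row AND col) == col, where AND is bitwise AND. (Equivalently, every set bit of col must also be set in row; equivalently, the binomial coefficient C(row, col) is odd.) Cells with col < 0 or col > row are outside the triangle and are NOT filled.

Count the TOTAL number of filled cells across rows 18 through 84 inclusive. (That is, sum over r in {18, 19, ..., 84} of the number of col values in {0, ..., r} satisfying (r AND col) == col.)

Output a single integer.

r18=10010 pc2: +4 =4
r19=10011 pc3: +8 =12
r20=10100 pc2: +4 =16
r21=10101 pc3: +8 =24
r22=10110 pc3: +8 =32
r23=10111 pc4: +16 =48
r24=11000 pc2: +4 =52
r25=11001 pc3: +8 =60
r26=11010 pc3: +8 =68
r27=11011 pc4: +16 =84
r28=11100 pc3: +8 =92
r29=11101 pc4: +16 =108
r30=11110 pc4: +16 =124
r31=11111 pc5: +32 =156
r32=100000 pc1: +2 =158
r33=100001 pc2: +4 =162
r34=100010 pc2: +4 =166
r35=100011 pc3: +8 =174
r36=100100 pc2: +4 =178
r37=100101 pc3: +8 =186
r38=100110 pc3: +8 =194
r39=100111 pc4: +16 =210
r40=101000 pc2: +4 =214
r41=101001 pc3: +8 =222
r42=101010 pc3: +8 =230
r43=101011 pc4: +16 =246
r44=101100 pc3: +8 =254
r45=101101 pc4: +16 =270
r46=101110 pc4: +16 =286
r47=101111 pc5: +32 =318
r48=110000 pc2: +4 =322
r49=110001 pc3: +8 =330
r50=110010 pc3: +8 =338
r51=110011 pc4: +16 =354
r52=110100 pc3: +8 =362
r53=110101 pc4: +16 =378
r54=110110 pc4: +16 =394
r55=110111 pc5: +32 =426
r56=111000 pc3: +8 =434
r57=111001 pc4: +16 =450
r58=111010 pc4: +16 =466
r59=111011 pc5: +32 =498
r60=111100 pc4: +16 =514
r61=111101 pc5: +32 =546
r62=111110 pc5: +32 =578
r63=111111 pc6: +64 =642
r64=1000000 pc1: +2 =644
r65=1000001 pc2: +4 =648
r66=1000010 pc2: +4 =652
r67=1000011 pc3: +8 =660
r68=1000100 pc2: +4 =664
r69=1000101 pc3: +8 =672
r70=1000110 pc3: +8 =680
r71=1000111 pc4: +16 =696
r72=1001000 pc2: +4 =700
r73=1001001 pc3: +8 =708
r74=1001010 pc3: +8 =716
r75=1001011 pc4: +16 =732
r76=1001100 pc3: +8 =740
r77=1001101 pc4: +16 =756
r78=1001110 pc4: +16 =772
r79=1001111 pc5: +32 =804
r80=1010000 pc2: +4 =808
r81=1010001 pc3: +8 =816
r82=1010010 pc3: +8 =824
r83=1010011 pc4: +16 =840
r84=1010100 pc3: +8 =848

Answer: 848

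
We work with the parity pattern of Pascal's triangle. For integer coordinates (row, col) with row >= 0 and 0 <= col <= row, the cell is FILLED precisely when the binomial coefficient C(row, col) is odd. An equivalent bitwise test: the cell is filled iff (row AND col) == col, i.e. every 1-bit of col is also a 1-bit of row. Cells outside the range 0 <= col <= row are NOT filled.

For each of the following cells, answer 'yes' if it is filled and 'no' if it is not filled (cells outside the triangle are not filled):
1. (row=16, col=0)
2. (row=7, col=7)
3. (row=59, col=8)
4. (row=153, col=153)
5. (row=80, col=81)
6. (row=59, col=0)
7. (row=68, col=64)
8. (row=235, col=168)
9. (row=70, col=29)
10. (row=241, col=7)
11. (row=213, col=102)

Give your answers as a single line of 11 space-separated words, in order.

(16,0): row=0b10000, col=0b0, row AND col = 0b0 = 0; 0 == 0 -> filled
(7,7): row=0b111, col=0b111, row AND col = 0b111 = 7; 7 == 7 -> filled
(59,8): row=0b111011, col=0b1000, row AND col = 0b1000 = 8; 8 == 8 -> filled
(153,153): row=0b10011001, col=0b10011001, row AND col = 0b10011001 = 153; 153 == 153 -> filled
(80,81): col outside [0, 80] -> not filled
(59,0): row=0b111011, col=0b0, row AND col = 0b0 = 0; 0 == 0 -> filled
(68,64): row=0b1000100, col=0b1000000, row AND col = 0b1000000 = 64; 64 == 64 -> filled
(235,168): row=0b11101011, col=0b10101000, row AND col = 0b10101000 = 168; 168 == 168 -> filled
(70,29): row=0b1000110, col=0b11101, row AND col = 0b100 = 4; 4 != 29 -> empty
(241,7): row=0b11110001, col=0b111, row AND col = 0b1 = 1; 1 != 7 -> empty
(213,102): row=0b11010101, col=0b1100110, row AND col = 0b1000100 = 68; 68 != 102 -> empty

Answer: yes yes yes yes no yes yes yes no no no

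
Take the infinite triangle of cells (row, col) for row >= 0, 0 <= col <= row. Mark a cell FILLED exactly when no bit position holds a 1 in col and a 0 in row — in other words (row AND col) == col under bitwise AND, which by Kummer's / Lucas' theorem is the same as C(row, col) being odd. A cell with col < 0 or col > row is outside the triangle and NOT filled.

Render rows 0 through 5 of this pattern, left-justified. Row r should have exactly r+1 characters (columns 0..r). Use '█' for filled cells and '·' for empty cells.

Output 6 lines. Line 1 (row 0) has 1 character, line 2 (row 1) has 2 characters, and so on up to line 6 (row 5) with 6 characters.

Answer: █
██
█·█
████
█···█
██··██

Derivation:
r0=0: █
r1=1: ██
r2=10: █·█
r3=11: ████
r4=100: █···█
r5=101: ██··██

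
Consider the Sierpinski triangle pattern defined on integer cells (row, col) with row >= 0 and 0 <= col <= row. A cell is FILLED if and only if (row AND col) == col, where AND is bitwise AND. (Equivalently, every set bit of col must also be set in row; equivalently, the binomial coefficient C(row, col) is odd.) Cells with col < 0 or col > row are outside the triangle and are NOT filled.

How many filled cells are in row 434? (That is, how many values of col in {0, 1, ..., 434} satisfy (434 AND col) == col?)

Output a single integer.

434 in binary = 110110010
popcount(434) = number of 1-bits in 110110010 = 5
A col c satisfies (434 AND c) == c iff every set bit of c is also set in 434; each of the 5 set bits of 434 can independently be on or off in c.
count = 2^5 = 32

Answer: 32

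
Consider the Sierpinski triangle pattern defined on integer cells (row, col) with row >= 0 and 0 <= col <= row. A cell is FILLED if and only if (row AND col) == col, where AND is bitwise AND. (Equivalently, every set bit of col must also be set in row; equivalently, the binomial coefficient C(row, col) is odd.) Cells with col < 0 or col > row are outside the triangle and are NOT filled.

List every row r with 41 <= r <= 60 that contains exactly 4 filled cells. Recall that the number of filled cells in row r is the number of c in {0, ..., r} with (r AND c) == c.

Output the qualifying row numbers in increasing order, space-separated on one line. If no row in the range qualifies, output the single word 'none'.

Row r has 2^popcount(r) filled cells, so we need popcount(r) = log2(4) = 2.
Scan r = 41..60 and keep those with exactly 2 one-bits:
r=41=101001 popcount=3 -> skip
r=42=101010 popcount=3 -> skip
r=43=101011 popcount=4 -> skip
r=44=101100 popcount=3 -> skip
r=45=101101 popcount=4 -> skip
r=46=101110 popcount=4 -> skip
r=47=101111 popcount=5 -> skip
r=48=110000 popcount=2 -> KEEP
r=49=110001 popcount=3 -> skip
r=50=110010 popcount=3 -> skip
r=51=110011 popcount=4 -> skip
r=52=110100 popcount=3 -> skip
r=53=110101 popcount=4 -> skip
r=54=110110 popcount=4 -> skip
r=55=110111 popcount=5 -> skip
r=56=111000 popcount=3 -> skip
r=57=111001 popcount=4 -> skip
r=58=111010 popcount=4 -> skip
r=59=111011 popcount=5 -> skip
r=60=111100 popcount=4 -> skip
Kept rows: 48

Answer: 48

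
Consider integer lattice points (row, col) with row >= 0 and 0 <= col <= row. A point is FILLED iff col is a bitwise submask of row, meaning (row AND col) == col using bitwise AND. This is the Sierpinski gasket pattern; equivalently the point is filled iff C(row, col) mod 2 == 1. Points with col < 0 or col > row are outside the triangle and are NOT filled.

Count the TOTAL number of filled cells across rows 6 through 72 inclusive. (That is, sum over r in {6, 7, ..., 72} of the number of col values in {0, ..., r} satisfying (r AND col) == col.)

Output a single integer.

Answer: 772

Derivation:
r6=110 pc2: +4 =4
r7=111 pc3: +8 =12
r8=1000 pc1: +2 =14
r9=1001 pc2: +4 =18
r10=1010 pc2: +4 =22
r11=1011 pc3: +8 =30
r12=1100 pc2: +4 =34
r13=1101 pc3: +8 =42
r14=1110 pc3: +8 =50
r15=1111 pc4: +16 =66
r16=10000 pc1: +2 =68
r17=10001 pc2: +4 =72
r18=10010 pc2: +4 =76
r19=10011 pc3: +8 =84
r20=10100 pc2: +4 =88
r21=10101 pc3: +8 =96
r22=10110 pc3: +8 =104
r23=10111 pc4: +16 =120
r24=11000 pc2: +4 =124
r25=11001 pc3: +8 =132
r26=11010 pc3: +8 =140
r27=11011 pc4: +16 =156
r28=11100 pc3: +8 =164
r29=11101 pc4: +16 =180
r30=11110 pc4: +16 =196
r31=11111 pc5: +32 =228
r32=100000 pc1: +2 =230
r33=100001 pc2: +4 =234
r34=100010 pc2: +4 =238
r35=100011 pc3: +8 =246
r36=100100 pc2: +4 =250
r37=100101 pc3: +8 =258
r38=100110 pc3: +8 =266
r39=100111 pc4: +16 =282
r40=101000 pc2: +4 =286
r41=101001 pc3: +8 =294
r42=101010 pc3: +8 =302
r43=101011 pc4: +16 =318
r44=101100 pc3: +8 =326
r45=101101 pc4: +16 =342
r46=101110 pc4: +16 =358
r47=101111 pc5: +32 =390
r48=110000 pc2: +4 =394
r49=110001 pc3: +8 =402
r50=110010 pc3: +8 =410
r51=110011 pc4: +16 =426
r52=110100 pc3: +8 =434
r53=110101 pc4: +16 =450
r54=110110 pc4: +16 =466
r55=110111 pc5: +32 =498
r56=111000 pc3: +8 =506
r57=111001 pc4: +16 =522
r58=111010 pc4: +16 =538
r59=111011 pc5: +32 =570
r60=111100 pc4: +16 =586
r61=111101 pc5: +32 =618
r62=111110 pc5: +32 =650
r63=111111 pc6: +64 =714
r64=1000000 pc1: +2 =716
r65=1000001 pc2: +4 =720
r66=1000010 pc2: +4 =724
r67=1000011 pc3: +8 =732
r68=1000100 pc2: +4 =736
r69=1000101 pc3: +8 =744
r70=1000110 pc3: +8 =752
r71=1000111 pc4: +16 =768
r72=1001000 pc2: +4 =772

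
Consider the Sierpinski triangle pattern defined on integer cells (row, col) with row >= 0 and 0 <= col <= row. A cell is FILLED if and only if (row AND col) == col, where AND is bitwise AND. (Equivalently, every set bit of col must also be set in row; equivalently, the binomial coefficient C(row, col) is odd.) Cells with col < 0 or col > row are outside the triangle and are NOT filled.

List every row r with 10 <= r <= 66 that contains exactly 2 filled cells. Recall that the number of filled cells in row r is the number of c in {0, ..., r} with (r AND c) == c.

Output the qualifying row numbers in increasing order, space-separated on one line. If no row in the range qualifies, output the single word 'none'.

Answer: 16 32 64

Derivation:
Row r has 2^popcount(r) filled cells, so we need popcount(r) = log2(2) = 1.
Scan r = 10..66 and keep those with exactly 1 one-bits:
r=10=1010 popcount=2 -> skip
r=11=1011 popcount=3 -> skip
r=12=1100 popcount=2 -> skip
r=13=1101 popcount=3 -> skip
r=14=1110 popcount=3 -> skip
r=15=1111 popcount=4 -> skip
r=16=10000 popcount=1 -> KEEP
r=17=10001 popcount=2 -> skip
r=18=10010 popcount=2 -> skip
r=19=10011 popcount=3 -> skip
r=20=10100 popcount=2 -> skip
r=21=10101 popcount=3 -> skip
r=22=10110 popcount=3 -> skip
r=23=10111 popcount=4 -> skip
r=24=11000 popcount=2 -> skip
r=25=11001 popcount=3 -> skip
r=26=11010 popcount=3 -> skip
r=27=11011 popcount=4 -> skip
r=28=11100 popcount=3 -> skip
r=29=11101 popcount=4 -> skip
r=30=11110 popcount=4 -> skip
r=31=11111 popcount=5 -> skip
r=32=100000 popcount=1 -> KEEP
r=33=100001 popcount=2 -> skip
r=34=100010 popcount=2 -> skip
r=35=100011 popcount=3 -> skip
r=36=100100 popcount=2 -> skip
r=37=100101 popcount=3 -> skip
r=38=100110 popcount=3 -> skip
r=39=100111 popcount=4 -> skip
r=40=101000 popcount=2 -> skip
r=41=101001 popcount=3 -> skip
r=42=101010 popcount=3 -> skip
r=43=101011 popcount=4 -> skip
r=44=101100 popcount=3 -> skip
r=45=101101 popcount=4 -> skip
r=46=101110 popcount=4 -> skip
r=47=101111 popcount=5 -> skip
r=48=110000 popcount=2 -> skip
r=49=110001 popcount=3 -> skip
r=50=110010 popcount=3 -> skip
r=51=110011 popcount=4 -> skip
r=52=110100 popcount=3 -> skip
r=53=110101 popcount=4 -> skip
r=54=110110 popcount=4 -> skip
r=55=110111 popcount=5 -> skip
r=56=111000 popcount=3 -> skip
r=57=111001 popcount=4 -> skip
r=58=111010 popcount=4 -> skip
r=59=111011 popcount=5 -> skip
r=60=111100 popcount=4 -> skip
r=61=111101 popcount=5 -> skip
r=62=111110 popcount=5 -> skip
r=63=111111 popcount=6 -> skip
r=64=1000000 popcount=1 -> KEEP
r=65=1000001 popcount=2 -> skip
r=66=1000010 popcount=2 -> skip
Kept rows: 16 32 64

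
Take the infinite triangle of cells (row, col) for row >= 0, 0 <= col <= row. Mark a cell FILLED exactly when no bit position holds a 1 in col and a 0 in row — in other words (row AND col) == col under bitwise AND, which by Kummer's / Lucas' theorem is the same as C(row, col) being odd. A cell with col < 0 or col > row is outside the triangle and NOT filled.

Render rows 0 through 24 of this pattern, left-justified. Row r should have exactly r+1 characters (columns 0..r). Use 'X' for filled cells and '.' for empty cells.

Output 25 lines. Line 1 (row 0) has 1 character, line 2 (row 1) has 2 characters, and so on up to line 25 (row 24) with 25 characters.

Answer: X
XX
X.X
XXXX
X...X
XX..XX
X.X.X.X
XXXXXXXX
X.......X
XX......XX
X.X.....X.X
XXXX....XXXX
X...X...X...X
XX..XX..XX..XX
X.X.X.X.X.X.X.X
XXXXXXXXXXXXXXXX
X...............X
XX..............XX
X.X.............X.X
XXXX............XXXX
X...X...........X...X
XX..XX..........XX..XX
X.X.X.X.........X.X.X.X
XXXXXXXX........XXXXXXXX
X.......X.......X.......X

Derivation:
r0=0: X
r1=1: XX
r2=10: X.X
r3=11: XXXX
r4=100: X...X
r5=101: XX..XX
r6=110: X.X.X.X
r7=111: XXXXXXXX
r8=1000: X.......X
r9=1001: XX......XX
r10=1010: X.X.....X.X
r11=1011: XXXX....XXXX
r12=1100: X...X...X...X
r13=1101: XX..XX..XX..XX
r14=1110: X.X.X.X.X.X.X.X
r15=1111: XXXXXXXXXXXXXXXX
r16=10000: X...............X
r17=10001: XX..............XX
r18=10010: X.X.............X.X
r19=10011: XXXX............XXXX
r20=10100: X...X...........X...X
r21=10101: XX..XX..........XX..XX
r22=10110: X.X.X.X.........X.X.X.X
r23=10111: XXXXXXXX........XXXXXXXX
r24=11000: X.......X.......X.......X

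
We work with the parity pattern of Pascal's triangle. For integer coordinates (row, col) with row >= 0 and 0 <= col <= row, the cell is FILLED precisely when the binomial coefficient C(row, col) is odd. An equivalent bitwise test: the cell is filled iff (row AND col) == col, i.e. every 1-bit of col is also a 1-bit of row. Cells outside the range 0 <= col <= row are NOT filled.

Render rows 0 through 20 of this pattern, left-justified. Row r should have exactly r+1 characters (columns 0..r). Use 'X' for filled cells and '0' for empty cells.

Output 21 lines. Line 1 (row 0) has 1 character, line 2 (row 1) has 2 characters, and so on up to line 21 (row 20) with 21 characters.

r0=0: X
r1=1: XX
r2=10: X0X
r3=11: XXXX
r4=100: X000X
r5=101: XX00XX
r6=110: X0X0X0X
r7=111: XXXXXXXX
r8=1000: X0000000X
r9=1001: XX000000XX
r10=1010: X0X00000X0X
r11=1011: XXXX0000XXXX
r12=1100: X000X000X000X
r13=1101: XX00XX00XX00XX
r14=1110: X0X0X0X0X0X0X0X
r15=1111: XXXXXXXXXXXXXXXX
r16=10000: X000000000000000X
r17=10001: XX00000000000000XX
r18=10010: X0X0000000000000X0X
r19=10011: XXXX000000000000XXXX
r20=10100: X000X00000000000X000X

Answer: X
XX
X0X
XXXX
X000X
XX00XX
X0X0X0X
XXXXXXXX
X0000000X
XX000000XX
X0X00000X0X
XXXX0000XXXX
X000X000X000X
XX00XX00XX00XX
X0X0X0X0X0X0X0X
XXXXXXXXXXXXXXXX
X000000000000000X
XX00000000000000XX
X0X0000000000000X0X
XXXX000000000000XXXX
X000X00000000000X000X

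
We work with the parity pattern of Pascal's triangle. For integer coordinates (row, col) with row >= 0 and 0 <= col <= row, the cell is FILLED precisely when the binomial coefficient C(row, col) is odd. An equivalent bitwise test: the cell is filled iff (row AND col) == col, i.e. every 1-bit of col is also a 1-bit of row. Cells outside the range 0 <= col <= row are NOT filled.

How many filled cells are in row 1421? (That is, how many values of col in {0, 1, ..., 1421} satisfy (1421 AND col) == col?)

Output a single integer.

1421 in binary = 10110001101
popcount(1421) = number of 1-bits in 10110001101 = 6
A col c satisfies (1421 AND c) == c iff every set bit of c is also set in 1421; each of the 6 set bits of 1421 can independently be on or off in c.
count = 2^6 = 64

Answer: 64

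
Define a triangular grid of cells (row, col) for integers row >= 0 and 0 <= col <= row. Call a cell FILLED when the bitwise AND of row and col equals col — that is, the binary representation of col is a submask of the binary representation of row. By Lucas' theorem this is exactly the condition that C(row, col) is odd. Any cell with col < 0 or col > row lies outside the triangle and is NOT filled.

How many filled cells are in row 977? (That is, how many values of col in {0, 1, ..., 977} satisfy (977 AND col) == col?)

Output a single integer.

977 in binary = 1111010001
popcount(977) = number of 1-bits in 1111010001 = 6
A col c satisfies (977 AND c) == c iff every set bit of c is also set in 977; each of the 6 set bits of 977 can independently be on or off in c.
count = 2^6 = 64

Answer: 64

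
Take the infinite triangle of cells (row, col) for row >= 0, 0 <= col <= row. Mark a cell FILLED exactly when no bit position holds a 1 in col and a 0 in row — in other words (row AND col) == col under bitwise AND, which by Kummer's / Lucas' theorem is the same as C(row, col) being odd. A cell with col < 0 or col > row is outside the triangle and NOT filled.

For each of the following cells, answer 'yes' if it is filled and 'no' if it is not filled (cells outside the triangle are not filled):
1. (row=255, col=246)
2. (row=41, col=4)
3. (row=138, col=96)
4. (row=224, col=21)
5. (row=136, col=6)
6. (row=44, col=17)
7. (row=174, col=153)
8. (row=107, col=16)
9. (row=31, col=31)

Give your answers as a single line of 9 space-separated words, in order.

Answer: yes no no no no no no no yes

Derivation:
(255,246): row=0b11111111, col=0b11110110, row AND col = 0b11110110 = 246; 246 == 246 -> filled
(41,4): row=0b101001, col=0b100, row AND col = 0b0 = 0; 0 != 4 -> empty
(138,96): row=0b10001010, col=0b1100000, row AND col = 0b0 = 0; 0 != 96 -> empty
(224,21): row=0b11100000, col=0b10101, row AND col = 0b0 = 0; 0 != 21 -> empty
(136,6): row=0b10001000, col=0b110, row AND col = 0b0 = 0; 0 != 6 -> empty
(44,17): row=0b101100, col=0b10001, row AND col = 0b0 = 0; 0 != 17 -> empty
(174,153): row=0b10101110, col=0b10011001, row AND col = 0b10001000 = 136; 136 != 153 -> empty
(107,16): row=0b1101011, col=0b10000, row AND col = 0b0 = 0; 0 != 16 -> empty
(31,31): row=0b11111, col=0b11111, row AND col = 0b11111 = 31; 31 == 31 -> filled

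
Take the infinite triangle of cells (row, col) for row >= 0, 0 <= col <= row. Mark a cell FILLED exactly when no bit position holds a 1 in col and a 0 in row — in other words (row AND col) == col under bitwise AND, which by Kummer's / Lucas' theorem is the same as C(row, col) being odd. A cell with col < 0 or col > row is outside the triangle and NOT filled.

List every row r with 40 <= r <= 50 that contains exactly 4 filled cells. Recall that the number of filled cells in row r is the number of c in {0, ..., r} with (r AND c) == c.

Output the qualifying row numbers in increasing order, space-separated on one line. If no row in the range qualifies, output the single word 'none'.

Answer: 40 48

Derivation:
Row r has 2^popcount(r) filled cells, so we need popcount(r) = log2(4) = 2.
Scan r = 40..50 and keep those with exactly 2 one-bits:
r=40=101000 popcount=2 -> KEEP
r=41=101001 popcount=3 -> skip
r=42=101010 popcount=3 -> skip
r=43=101011 popcount=4 -> skip
r=44=101100 popcount=3 -> skip
r=45=101101 popcount=4 -> skip
r=46=101110 popcount=4 -> skip
r=47=101111 popcount=5 -> skip
r=48=110000 popcount=2 -> KEEP
r=49=110001 popcount=3 -> skip
r=50=110010 popcount=3 -> skip
Kept rows: 40 48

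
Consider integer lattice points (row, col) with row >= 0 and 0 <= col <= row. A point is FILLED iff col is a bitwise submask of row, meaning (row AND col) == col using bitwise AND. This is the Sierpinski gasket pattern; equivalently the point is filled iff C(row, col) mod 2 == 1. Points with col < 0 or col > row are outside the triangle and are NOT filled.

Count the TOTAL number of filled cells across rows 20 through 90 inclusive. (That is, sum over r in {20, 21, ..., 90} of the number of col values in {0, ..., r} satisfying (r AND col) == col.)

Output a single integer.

r20=10100 pc2: +4 =4
r21=10101 pc3: +8 =12
r22=10110 pc3: +8 =20
r23=10111 pc4: +16 =36
r24=11000 pc2: +4 =40
r25=11001 pc3: +8 =48
r26=11010 pc3: +8 =56
r27=11011 pc4: +16 =72
r28=11100 pc3: +8 =80
r29=11101 pc4: +16 =96
r30=11110 pc4: +16 =112
r31=11111 pc5: +32 =144
r32=100000 pc1: +2 =146
r33=100001 pc2: +4 =150
r34=100010 pc2: +4 =154
r35=100011 pc3: +8 =162
r36=100100 pc2: +4 =166
r37=100101 pc3: +8 =174
r38=100110 pc3: +8 =182
r39=100111 pc4: +16 =198
r40=101000 pc2: +4 =202
r41=101001 pc3: +8 =210
r42=101010 pc3: +8 =218
r43=101011 pc4: +16 =234
r44=101100 pc3: +8 =242
r45=101101 pc4: +16 =258
r46=101110 pc4: +16 =274
r47=101111 pc5: +32 =306
r48=110000 pc2: +4 =310
r49=110001 pc3: +8 =318
r50=110010 pc3: +8 =326
r51=110011 pc4: +16 =342
r52=110100 pc3: +8 =350
r53=110101 pc4: +16 =366
r54=110110 pc4: +16 =382
r55=110111 pc5: +32 =414
r56=111000 pc3: +8 =422
r57=111001 pc4: +16 =438
r58=111010 pc4: +16 =454
r59=111011 pc5: +32 =486
r60=111100 pc4: +16 =502
r61=111101 pc5: +32 =534
r62=111110 pc5: +32 =566
r63=111111 pc6: +64 =630
r64=1000000 pc1: +2 =632
r65=1000001 pc2: +4 =636
r66=1000010 pc2: +4 =640
r67=1000011 pc3: +8 =648
r68=1000100 pc2: +4 =652
r69=1000101 pc3: +8 =660
r70=1000110 pc3: +8 =668
r71=1000111 pc4: +16 =684
r72=1001000 pc2: +4 =688
r73=1001001 pc3: +8 =696
r74=1001010 pc3: +8 =704
r75=1001011 pc4: +16 =720
r76=1001100 pc3: +8 =728
r77=1001101 pc4: +16 =744
r78=1001110 pc4: +16 =760
r79=1001111 pc5: +32 =792
r80=1010000 pc2: +4 =796
r81=1010001 pc3: +8 =804
r82=1010010 pc3: +8 =812
r83=1010011 pc4: +16 =828
r84=1010100 pc3: +8 =836
r85=1010101 pc4: +16 =852
r86=1010110 pc4: +16 =868
r87=1010111 pc5: +32 =900
r88=1011000 pc3: +8 =908
r89=1011001 pc4: +16 =924
r90=1011010 pc4: +16 =940

Answer: 940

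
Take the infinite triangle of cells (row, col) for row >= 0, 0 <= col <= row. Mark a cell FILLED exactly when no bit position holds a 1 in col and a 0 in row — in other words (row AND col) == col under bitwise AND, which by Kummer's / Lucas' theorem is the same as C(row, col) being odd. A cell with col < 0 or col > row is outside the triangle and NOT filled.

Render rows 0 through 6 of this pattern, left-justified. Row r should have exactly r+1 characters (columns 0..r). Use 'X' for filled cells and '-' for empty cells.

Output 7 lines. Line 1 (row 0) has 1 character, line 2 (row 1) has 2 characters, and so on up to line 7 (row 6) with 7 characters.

r0=0: X
r1=1: XX
r2=10: X-X
r3=11: XXXX
r4=100: X---X
r5=101: XX--XX
r6=110: X-X-X-X

Answer: X
XX
X-X
XXXX
X---X
XX--XX
X-X-X-X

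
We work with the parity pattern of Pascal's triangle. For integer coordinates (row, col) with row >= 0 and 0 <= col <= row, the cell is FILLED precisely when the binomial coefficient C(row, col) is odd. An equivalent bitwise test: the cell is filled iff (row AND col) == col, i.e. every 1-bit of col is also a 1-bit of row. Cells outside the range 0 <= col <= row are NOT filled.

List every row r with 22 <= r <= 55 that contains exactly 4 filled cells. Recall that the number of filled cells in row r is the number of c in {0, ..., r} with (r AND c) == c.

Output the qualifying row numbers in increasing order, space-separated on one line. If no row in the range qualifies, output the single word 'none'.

Answer: 24 33 34 36 40 48

Derivation:
Row r has 2^popcount(r) filled cells, so we need popcount(r) = log2(4) = 2.
Scan r = 22..55 and keep those with exactly 2 one-bits:
r=22=10110 popcount=3 -> skip
r=23=10111 popcount=4 -> skip
r=24=11000 popcount=2 -> KEEP
r=25=11001 popcount=3 -> skip
r=26=11010 popcount=3 -> skip
r=27=11011 popcount=4 -> skip
r=28=11100 popcount=3 -> skip
r=29=11101 popcount=4 -> skip
r=30=11110 popcount=4 -> skip
r=31=11111 popcount=5 -> skip
r=32=100000 popcount=1 -> skip
r=33=100001 popcount=2 -> KEEP
r=34=100010 popcount=2 -> KEEP
r=35=100011 popcount=3 -> skip
r=36=100100 popcount=2 -> KEEP
r=37=100101 popcount=3 -> skip
r=38=100110 popcount=3 -> skip
r=39=100111 popcount=4 -> skip
r=40=101000 popcount=2 -> KEEP
r=41=101001 popcount=3 -> skip
r=42=101010 popcount=3 -> skip
r=43=101011 popcount=4 -> skip
r=44=101100 popcount=3 -> skip
r=45=101101 popcount=4 -> skip
r=46=101110 popcount=4 -> skip
r=47=101111 popcount=5 -> skip
r=48=110000 popcount=2 -> KEEP
r=49=110001 popcount=3 -> skip
r=50=110010 popcount=3 -> skip
r=51=110011 popcount=4 -> skip
r=52=110100 popcount=3 -> skip
r=53=110101 popcount=4 -> skip
r=54=110110 popcount=4 -> skip
r=55=110111 popcount=5 -> skip
Kept rows: 24 33 34 36 40 48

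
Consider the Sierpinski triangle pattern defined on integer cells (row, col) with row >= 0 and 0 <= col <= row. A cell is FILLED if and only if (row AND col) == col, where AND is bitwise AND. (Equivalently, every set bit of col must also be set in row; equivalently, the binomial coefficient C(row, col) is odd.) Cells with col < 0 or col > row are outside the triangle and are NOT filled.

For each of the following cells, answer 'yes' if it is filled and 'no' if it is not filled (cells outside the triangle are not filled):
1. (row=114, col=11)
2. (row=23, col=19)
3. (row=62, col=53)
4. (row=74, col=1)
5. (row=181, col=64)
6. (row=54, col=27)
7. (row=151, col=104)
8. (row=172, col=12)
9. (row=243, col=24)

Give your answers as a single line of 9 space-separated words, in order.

(114,11): row=0b1110010, col=0b1011, row AND col = 0b10 = 2; 2 != 11 -> empty
(23,19): row=0b10111, col=0b10011, row AND col = 0b10011 = 19; 19 == 19 -> filled
(62,53): row=0b111110, col=0b110101, row AND col = 0b110100 = 52; 52 != 53 -> empty
(74,1): row=0b1001010, col=0b1, row AND col = 0b0 = 0; 0 != 1 -> empty
(181,64): row=0b10110101, col=0b1000000, row AND col = 0b0 = 0; 0 != 64 -> empty
(54,27): row=0b110110, col=0b11011, row AND col = 0b10010 = 18; 18 != 27 -> empty
(151,104): row=0b10010111, col=0b1101000, row AND col = 0b0 = 0; 0 != 104 -> empty
(172,12): row=0b10101100, col=0b1100, row AND col = 0b1100 = 12; 12 == 12 -> filled
(243,24): row=0b11110011, col=0b11000, row AND col = 0b10000 = 16; 16 != 24 -> empty

Answer: no yes no no no no no yes no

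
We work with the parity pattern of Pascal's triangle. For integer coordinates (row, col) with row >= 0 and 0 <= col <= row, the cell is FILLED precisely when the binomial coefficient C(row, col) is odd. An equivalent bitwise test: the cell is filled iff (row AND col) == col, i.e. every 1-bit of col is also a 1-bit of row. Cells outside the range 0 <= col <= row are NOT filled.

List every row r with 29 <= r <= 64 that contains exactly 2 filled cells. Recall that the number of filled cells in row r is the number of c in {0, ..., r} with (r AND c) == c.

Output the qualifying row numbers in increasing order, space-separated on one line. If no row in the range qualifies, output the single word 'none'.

Answer: 32 64

Derivation:
Row r has 2^popcount(r) filled cells, so we need popcount(r) = log2(2) = 1.
Scan r = 29..64 and keep those with exactly 1 one-bits:
r=29=11101 popcount=4 -> skip
r=30=11110 popcount=4 -> skip
r=31=11111 popcount=5 -> skip
r=32=100000 popcount=1 -> KEEP
r=33=100001 popcount=2 -> skip
r=34=100010 popcount=2 -> skip
r=35=100011 popcount=3 -> skip
r=36=100100 popcount=2 -> skip
r=37=100101 popcount=3 -> skip
r=38=100110 popcount=3 -> skip
r=39=100111 popcount=4 -> skip
r=40=101000 popcount=2 -> skip
r=41=101001 popcount=3 -> skip
r=42=101010 popcount=3 -> skip
r=43=101011 popcount=4 -> skip
r=44=101100 popcount=3 -> skip
r=45=101101 popcount=4 -> skip
r=46=101110 popcount=4 -> skip
r=47=101111 popcount=5 -> skip
r=48=110000 popcount=2 -> skip
r=49=110001 popcount=3 -> skip
r=50=110010 popcount=3 -> skip
r=51=110011 popcount=4 -> skip
r=52=110100 popcount=3 -> skip
r=53=110101 popcount=4 -> skip
r=54=110110 popcount=4 -> skip
r=55=110111 popcount=5 -> skip
r=56=111000 popcount=3 -> skip
r=57=111001 popcount=4 -> skip
r=58=111010 popcount=4 -> skip
r=59=111011 popcount=5 -> skip
r=60=111100 popcount=4 -> skip
r=61=111101 popcount=5 -> skip
r=62=111110 popcount=5 -> skip
r=63=111111 popcount=6 -> skip
r=64=1000000 popcount=1 -> KEEP
Kept rows: 32 64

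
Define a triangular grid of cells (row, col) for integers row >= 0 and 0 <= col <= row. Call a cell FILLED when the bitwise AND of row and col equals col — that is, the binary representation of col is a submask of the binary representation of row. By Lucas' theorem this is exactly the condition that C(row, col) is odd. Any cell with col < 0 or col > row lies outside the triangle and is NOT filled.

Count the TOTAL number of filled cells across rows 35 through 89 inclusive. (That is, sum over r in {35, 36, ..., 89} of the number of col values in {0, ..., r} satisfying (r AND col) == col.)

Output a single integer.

r35=100011 pc3: +8 =8
r36=100100 pc2: +4 =12
r37=100101 pc3: +8 =20
r38=100110 pc3: +8 =28
r39=100111 pc4: +16 =44
r40=101000 pc2: +4 =48
r41=101001 pc3: +8 =56
r42=101010 pc3: +8 =64
r43=101011 pc4: +16 =80
r44=101100 pc3: +8 =88
r45=101101 pc4: +16 =104
r46=101110 pc4: +16 =120
r47=101111 pc5: +32 =152
r48=110000 pc2: +4 =156
r49=110001 pc3: +8 =164
r50=110010 pc3: +8 =172
r51=110011 pc4: +16 =188
r52=110100 pc3: +8 =196
r53=110101 pc4: +16 =212
r54=110110 pc4: +16 =228
r55=110111 pc5: +32 =260
r56=111000 pc3: +8 =268
r57=111001 pc4: +16 =284
r58=111010 pc4: +16 =300
r59=111011 pc5: +32 =332
r60=111100 pc4: +16 =348
r61=111101 pc5: +32 =380
r62=111110 pc5: +32 =412
r63=111111 pc6: +64 =476
r64=1000000 pc1: +2 =478
r65=1000001 pc2: +4 =482
r66=1000010 pc2: +4 =486
r67=1000011 pc3: +8 =494
r68=1000100 pc2: +4 =498
r69=1000101 pc3: +8 =506
r70=1000110 pc3: +8 =514
r71=1000111 pc4: +16 =530
r72=1001000 pc2: +4 =534
r73=1001001 pc3: +8 =542
r74=1001010 pc3: +8 =550
r75=1001011 pc4: +16 =566
r76=1001100 pc3: +8 =574
r77=1001101 pc4: +16 =590
r78=1001110 pc4: +16 =606
r79=1001111 pc5: +32 =638
r80=1010000 pc2: +4 =642
r81=1010001 pc3: +8 =650
r82=1010010 pc3: +8 =658
r83=1010011 pc4: +16 =674
r84=1010100 pc3: +8 =682
r85=1010101 pc4: +16 =698
r86=1010110 pc4: +16 =714
r87=1010111 pc5: +32 =746
r88=1011000 pc3: +8 =754
r89=1011001 pc4: +16 =770

Answer: 770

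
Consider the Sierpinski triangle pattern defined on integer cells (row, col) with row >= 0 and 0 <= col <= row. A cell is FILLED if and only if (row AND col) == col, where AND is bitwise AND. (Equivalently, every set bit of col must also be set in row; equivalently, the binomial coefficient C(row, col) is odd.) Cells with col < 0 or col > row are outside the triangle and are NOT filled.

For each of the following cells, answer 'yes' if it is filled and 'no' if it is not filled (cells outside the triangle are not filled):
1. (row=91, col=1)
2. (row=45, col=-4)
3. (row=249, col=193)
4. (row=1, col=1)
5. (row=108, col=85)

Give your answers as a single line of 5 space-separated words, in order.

(91,1): row=0b1011011, col=0b1, row AND col = 0b1 = 1; 1 == 1 -> filled
(45,-4): col outside [0, 45] -> not filled
(249,193): row=0b11111001, col=0b11000001, row AND col = 0b11000001 = 193; 193 == 193 -> filled
(1,1): row=0b1, col=0b1, row AND col = 0b1 = 1; 1 == 1 -> filled
(108,85): row=0b1101100, col=0b1010101, row AND col = 0b1000100 = 68; 68 != 85 -> empty

Answer: yes no yes yes no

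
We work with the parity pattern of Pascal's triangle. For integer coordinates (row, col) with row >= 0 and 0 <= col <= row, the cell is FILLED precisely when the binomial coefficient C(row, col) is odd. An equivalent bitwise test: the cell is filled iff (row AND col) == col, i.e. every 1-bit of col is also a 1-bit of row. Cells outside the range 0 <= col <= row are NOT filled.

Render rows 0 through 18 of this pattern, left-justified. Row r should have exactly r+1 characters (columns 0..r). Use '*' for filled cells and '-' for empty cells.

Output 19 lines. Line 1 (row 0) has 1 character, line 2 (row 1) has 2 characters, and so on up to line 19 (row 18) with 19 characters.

Answer: *
**
*-*
****
*---*
**--**
*-*-*-*
********
*-------*
**------**
*-*-----*-*
****----****
*---*---*---*
**--**--**--**
*-*-*-*-*-*-*-*
****************
*---------------*
**--------------**
*-*-------------*-*

Derivation:
r0=0: *
r1=1: **
r2=10: *-*
r3=11: ****
r4=100: *---*
r5=101: **--**
r6=110: *-*-*-*
r7=111: ********
r8=1000: *-------*
r9=1001: **------**
r10=1010: *-*-----*-*
r11=1011: ****----****
r12=1100: *---*---*---*
r13=1101: **--**--**--**
r14=1110: *-*-*-*-*-*-*-*
r15=1111: ****************
r16=10000: *---------------*
r17=10001: **--------------**
r18=10010: *-*-------------*-*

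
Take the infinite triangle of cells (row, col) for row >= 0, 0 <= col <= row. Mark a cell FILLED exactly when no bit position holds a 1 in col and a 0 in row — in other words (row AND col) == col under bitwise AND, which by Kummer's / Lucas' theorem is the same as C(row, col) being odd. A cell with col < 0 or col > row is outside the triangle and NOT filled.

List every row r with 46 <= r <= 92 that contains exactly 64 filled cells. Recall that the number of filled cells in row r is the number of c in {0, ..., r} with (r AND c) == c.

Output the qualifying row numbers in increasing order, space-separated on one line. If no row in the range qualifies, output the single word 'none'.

Row r has 2^popcount(r) filled cells, so we need popcount(r) = log2(64) = 6.
Scan r = 46..92 and keep those with exactly 6 one-bits:
r=46=101110 popcount=4 -> skip
r=47=101111 popcount=5 -> skip
r=48=110000 popcount=2 -> skip
r=49=110001 popcount=3 -> skip
r=50=110010 popcount=3 -> skip
r=51=110011 popcount=4 -> skip
r=52=110100 popcount=3 -> skip
r=53=110101 popcount=4 -> skip
r=54=110110 popcount=4 -> skip
r=55=110111 popcount=5 -> skip
r=56=111000 popcount=3 -> skip
r=57=111001 popcount=4 -> skip
r=58=111010 popcount=4 -> skip
r=59=111011 popcount=5 -> skip
r=60=111100 popcount=4 -> skip
r=61=111101 popcount=5 -> skip
r=62=111110 popcount=5 -> skip
r=63=111111 popcount=6 -> KEEP
r=64=1000000 popcount=1 -> skip
r=65=1000001 popcount=2 -> skip
r=66=1000010 popcount=2 -> skip
r=67=1000011 popcount=3 -> skip
r=68=1000100 popcount=2 -> skip
r=69=1000101 popcount=3 -> skip
r=70=1000110 popcount=3 -> skip
r=71=1000111 popcount=4 -> skip
r=72=1001000 popcount=2 -> skip
r=73=1001001 popcount=3 -> skip
r=74=1001010 popcount=3 -> skip
r=75=1001011 popcount=4 -> skip
r=76=1001100 popcount=3 -> skip
r=77=1001101 popcount=4 -> skip
r=78=1001110 popcount=4 -> skip
r=79=1001111 popcount=5 -> skip
r=80=1010000 popcount=2 -> skip
r=81=1010001 popcount=3 -> skip
r=82=1010010 popcount=3 -> skip
r=83=1010011 popcount=4 -> skip
r=84=1010100 popcount=3 -> skip
r=85=1010101 popcount=4 -> skip
r=86=1010110 popcount=4 -> skip
r=87=1010111 popcount=5 -> skip
r=88=1011000 popcount=3 -> skip
r=89=1011001 popcount=4 -> skip
r=90=1011010 popcount=4 -> skip
r=91=1011011 popcount=5 -> skip
r=92=1011100 popcount=4 -> skip
Kept rows: 63

Answer: 63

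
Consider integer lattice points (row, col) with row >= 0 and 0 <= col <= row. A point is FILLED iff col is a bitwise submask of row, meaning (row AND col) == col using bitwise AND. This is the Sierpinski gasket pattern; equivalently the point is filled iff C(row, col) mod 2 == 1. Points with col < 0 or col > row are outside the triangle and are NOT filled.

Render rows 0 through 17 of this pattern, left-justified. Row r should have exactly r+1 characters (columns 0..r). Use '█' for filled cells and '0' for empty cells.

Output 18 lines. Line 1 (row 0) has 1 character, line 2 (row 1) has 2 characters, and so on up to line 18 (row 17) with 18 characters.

r0=0: █
r1=1: ██
r2=10: █0█
r3=11: ████
r4=100: █000█
r5=101: ██00██
r6=110: █0█0█0█
r7=111: ████████
r8=1000: █0000000█
r9=1001: ██000000██
r10=1010: █0█00000█0█
r11=1011: ████0000████
r12=1100: █000█000█000█
r13=1101: ██00██00██00██
r14=1110: █0█0█0█0█0█0█0█
r15=1111: ████████████████
r16=10000: █000000000000000█
r17=10001: ██00000000000000██

Answer: █
██
█0█
████
█000█
██00██
█0█0█0█
████████
█0000000█
██000000██
█0█00000█0█
████0000████
█000█000█000█
██00██00██00██
█0█0█0█0█0█0█0█
████████████████
█000000000000000█
██00000000000000██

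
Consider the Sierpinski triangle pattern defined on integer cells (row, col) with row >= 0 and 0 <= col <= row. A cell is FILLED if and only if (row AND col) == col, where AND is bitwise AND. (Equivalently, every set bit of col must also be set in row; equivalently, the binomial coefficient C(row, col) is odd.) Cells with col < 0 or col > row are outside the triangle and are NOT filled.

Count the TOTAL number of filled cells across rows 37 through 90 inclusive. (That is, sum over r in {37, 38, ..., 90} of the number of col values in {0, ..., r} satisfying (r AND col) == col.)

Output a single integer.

Answer: 774

Derivation:
r37=100101 pc3: +8 =8
r38=100110 pc3: +8 =16
r39=100111 pc4: +16 =32
r40=101000 pc2: +4 =36
r41=101001 pc3: +8 =44
r42=101010 pc3: +8 =52
r43=101011 pc4: +16 =68
r44=101100 pc3: +8 =76
r45=101101 pc4: +16 =92
r46=101110 pc4: +16 =108
r47=101111 pc5: +32 =140
r48=110000 pc2: +4 =144
r49=110001 pc3: +8 =152
r50=110010 pc3: +8 =160
r51=110011 pc4: +16 =176
r52=110100 pc3: +8 =184
r53=110101 pc4: +16 =200
r54=110110 pc4: +16 =216
r55=110111 pc5: +32 =248
r56=111000 pc3: +8 =256
r57=111001 pc4: +16 =272
r58=111010 pc4: +16 =288
r59=111011 pc5: +32 =320
r60=111100 pc4: +16 =336
r61=111101 pc5: +32 =368
r62=111110 pc5: +32 =400
r63=111111 pc6: +64 =464
r64=1000000 pc1: +2 =466
r65=1000001 pc2: +4 =470
r66=1000010 pc2: +4 =474
r67=1000011 pc3: +8 =482
r68=1000100 pc2: +4 =486
r69=1000101 pc3: +8 =494
r70=1000110 pc3: +8 =502
r71=1000111 pc4: +16 =518
r72=1001000 pc2: +4 =522
r73=1001001 pc3: +8 =530
r74=1001010 pc3: +8 =538
r75=1001011 pc4: +16 =554
r76=1001100 pc3: +8 =562
r77=1001101 pc4: +16 =578
r78=1001110 pc4: +16 =594
r79=1001111 pc5: +32 =626
r80=1010000 pc2: +4 =630
r81=1010001 pc3: +8 =638
r82=1010010 pc3: +8 =646
r83=1010011 pc4: +16 =662
r84=1010100 pc3: +8 =670
r85=1010101 pc4: +16 =686
r86=1010110 pc4: +16 =702
r87=1010111 pc5: +32 =734
r88=1011000 pc3: +8 =742
r89=1011001 pc4: +16 =758
r90=1011010 pc4: +16 =774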